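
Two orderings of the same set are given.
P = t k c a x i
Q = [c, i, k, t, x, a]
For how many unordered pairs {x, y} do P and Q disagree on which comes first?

8 disagreeing pairs

Assign each item its position (1..6) in the first ordering, then rewrite the second ordering as that position sequence:
positions: t→1, k→2, c→3, a→4, x→5, i→6
second ordering as positions: [3, 6, 2, 1, 5, 4]
Discordant pairs = inversions in this position sequence.
3: 2, 1 → 2
6: 2, 1, 5, 4 → 4
2: 1 → 1
1: 0
5: 4 → 1
4: 0
Total: 2 + 4 + 1 + 0 + 1 + 0 = 8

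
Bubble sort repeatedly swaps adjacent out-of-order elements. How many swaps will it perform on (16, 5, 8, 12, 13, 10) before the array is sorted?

Minimum adjacent swaps = number of inversions (each swap of adjacent out-of-order elements removes one inversion and no swap can remove more).
Count inversions — for each element, later elements that are smaller:
16: 5, 8, 12, 13, 10 → 5
5: none → 0
8: none → 0
12: 10 → 1
13: 10 → 1
10: none → 0
Total inversions: 5 + 0 + 0 + 1 + 1 + 0 = 7

Adjacent swaps: 7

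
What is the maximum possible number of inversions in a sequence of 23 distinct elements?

A reversed (strictly descending) arrangement makes every pair an inversion, giving C(23, 2) inversions.
C(23, 2) = 23·22/2 = 253

Inversions: 253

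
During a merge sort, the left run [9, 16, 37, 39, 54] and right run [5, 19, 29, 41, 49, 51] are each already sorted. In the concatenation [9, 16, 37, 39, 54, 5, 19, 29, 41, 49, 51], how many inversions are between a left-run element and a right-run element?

Cross-inversions: 14

For each element r of the right run, count left-run elements greater than r:
r = 5: 9, 16, 37, 39, 54 → 5
r = 19: 37, 39, 54 → 3
r = 29: 37, 39, 54 → 3
r = 41: 54 → 1
r = 49: 54 → 1
r = 51: 54 → 1
Cross-inversions: 5 + 3 + 3 + 1 + 1 + 1 = 14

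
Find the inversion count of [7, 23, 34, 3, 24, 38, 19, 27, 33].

Inversions: 12

Sweep left to right; for each value list the smaller values that follow it:
7 → 3 → 1
23 → 3, 19 → 2
34 → 3, 24, 19, 27, 33 → 5
3 → none → 0
24 → 19 → 1
38 → 19, 27, 33 → 3
19 → none → 0
27 → none → 0
33 → none → 0
Sum: 1 + 2 + 5 + 0 + 1 + 3 + 0 + 0 + 0 = 12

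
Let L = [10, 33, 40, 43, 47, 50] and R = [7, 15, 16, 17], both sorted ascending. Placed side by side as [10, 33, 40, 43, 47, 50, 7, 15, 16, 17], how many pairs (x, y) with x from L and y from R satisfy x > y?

Count, for every r in R, how many entries of L exceed r:
r = 7: 10, 33, 40, 43, 47, 50 → 6
r = 15: 33, 40, 43, 47, 50 → 5
r = 16: 33, 40, 43, 47, 50 → 5
r = 17: 33, 40, 43, 47, 50 → 5
Cross-inversions: 6 + 5 + 5 + 5 = 21

21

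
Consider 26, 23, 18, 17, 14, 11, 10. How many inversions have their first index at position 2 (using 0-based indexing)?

The element at index 2 is 18.
Elements after it: 17, 14, 11, 10
Those smaller than 18: 17, 14, 11, 10

4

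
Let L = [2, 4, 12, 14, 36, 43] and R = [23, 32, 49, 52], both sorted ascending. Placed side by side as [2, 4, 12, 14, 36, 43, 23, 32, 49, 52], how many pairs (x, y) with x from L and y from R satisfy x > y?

Count, for every r in R, how many entries of L exceed r:
r = 23: 36, 43 → 2
r = 32: 36, 43 → 2
r = 49: none → 0
r = 52: none → 0
Cross-inversions: 2 + 2 + 0 + 0 = 4

4 split inversions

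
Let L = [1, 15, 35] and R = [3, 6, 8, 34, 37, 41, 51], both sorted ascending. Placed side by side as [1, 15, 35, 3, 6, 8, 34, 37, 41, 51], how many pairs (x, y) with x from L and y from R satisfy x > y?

For each element r of the right run, count left-run elements greater than r:
r = 3: 15, 35 → 2
r = 6: 15, 35 → 2
r = 8: 15, 35 → 2
r = 34: 35 → 1
r = 37: none → 0
r = 41: none → 0
r = 51: none → 0
Cross-inversions: 2 + 2 + 2 + 1 + 0 + 0 + 0 = 7

7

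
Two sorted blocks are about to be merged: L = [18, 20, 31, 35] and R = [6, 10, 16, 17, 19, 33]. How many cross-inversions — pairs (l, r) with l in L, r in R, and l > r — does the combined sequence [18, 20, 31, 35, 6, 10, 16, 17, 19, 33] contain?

20 split inversions

Take each right-half value and tally the left-half values above it:
r = 6: 18, 20, 31, 35 → 4
r = 10: 18, 20, 31, 35 → 4
r = 16: 18, 20, 31, 35 → 4
r = 17: 18, 20, 31, 35 → 4
r = 19: 20, 31, 35 → 3
r = 33: 35 → 1
Cross-inversions: 4 + 4 + 4 + 4 + 3 + 1 = 20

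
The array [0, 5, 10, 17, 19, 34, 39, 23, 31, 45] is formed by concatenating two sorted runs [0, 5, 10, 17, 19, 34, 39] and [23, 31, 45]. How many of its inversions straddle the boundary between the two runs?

4 split inversions

Count, for every r in R, how many entries of L exceed r:
r = 23: 34, 39 → 2
r = 31: 34, 39 → 2
r = 45: none → 0
Cross-inversions: 2 + 2 + 0 = 4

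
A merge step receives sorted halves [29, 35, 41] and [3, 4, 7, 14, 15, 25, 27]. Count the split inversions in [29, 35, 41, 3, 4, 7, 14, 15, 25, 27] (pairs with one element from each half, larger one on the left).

Count, for every r in R, how many entries of L exceed r:
r = 3: 29, 35, 41 → 3
r = 4: 29, 35, 41 → 3
r = 7: 29, 35, 41 → 3
r = 14: 29, 35, 41 → 3
r = 15: 29, 35, 41 → 3
r = 25: 29, 35, 41 → 3
r = 27: 29, 35, 41 → 3
Cross-inversions: 3 + 3 + 3 + 3 + 3 + 3 + 3 = 21

21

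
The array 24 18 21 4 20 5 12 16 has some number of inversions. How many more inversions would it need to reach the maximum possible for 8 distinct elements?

Maximum inversions for 8 distinct elements is C(8, 2) = 8·7/2 = 28.
Current inversions — for each element, count later smaller elements:
24: 7
18: 4
21: 5
4: 0
20: 3
5: 0
12: 0
16: 0
Current total: 7 + 4 + 5 + 0 + 3 + 0 + 0 + 0 = 19
Shortfall: 28 − 19 = 9

9 inversions short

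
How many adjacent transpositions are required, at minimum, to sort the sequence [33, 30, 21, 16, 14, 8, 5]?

The minimum number of adjacent swaps to sort an array equals its inversion count, since every such swap removes exactly one inversion.
Count inversions — for each element, later elements that are smaller:
33: 30, 21, 16, 14, 8, 5 → 6
30: 21, 16, 14, 8, 5 → 5
21: 16, 14, 8, 5 → 4
16: 14, 8, 5 → 3
14: 8, 5 → 2
8: 5 → 1
5: none → 0
Total inversions: 6 + 5 + 4 + 3 + 2 + 1 + 0 = 21

21 swaps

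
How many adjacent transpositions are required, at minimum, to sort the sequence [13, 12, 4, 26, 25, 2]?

The minimum number of adjacent swaps to sort an array equals its inversion count, since every such swap removes exactly one inversion.
Count inversions — for each element, later elements that are smaller:
13: 12, 4, 2 → 3
12: 4, 2 → 2
4: 2 → 1
26: 25, 2 → 2
25: 2 → 1
2: none → 0
Total inversions: 3 + 2 + 1 + 2 + 1 + 0 = 9

9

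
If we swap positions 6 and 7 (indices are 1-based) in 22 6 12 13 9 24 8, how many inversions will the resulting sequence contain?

Positions 6 and 7 hold 24 and 8; after swapping, the array is [22, 6, 12, 13, 9, 8, 24].
For each element, count later entries that are smaller:
22 → 6, 12, 13, 9, 8 → 5
6 → none → 0
12 → 9, 8 → 2
13 → 9, 8 → 2
9 → 8 → 1
8 → none → 0
24 → none → 0
Sum: 5 + 0 + 2 + 2 + 1 + 0 + 0 = 10

10 inversions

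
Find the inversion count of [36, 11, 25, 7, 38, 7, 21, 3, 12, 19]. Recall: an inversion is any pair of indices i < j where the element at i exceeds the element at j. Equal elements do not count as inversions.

Sweep left to right; for each value list the smaller values that follow it:
36 → 11, 25, 7, 7, 21, 3, 12, 19 → 8
11 → 7, 7, 3 → 3
25 → 7, 7, 21, 3, 12, 19 → 6
7 → 3 → 1
38 → 7, 21, 3, 12, 19 → 5
7 → 3 → 1
21 → 3, 12, 19 → 3
3 → none → 0
12 → none → 0
19 → none → 0
Sum: 8 + 3 + 6 + 1 + 5 + 1 + 3 + 0 + 0 + 0 = 27

27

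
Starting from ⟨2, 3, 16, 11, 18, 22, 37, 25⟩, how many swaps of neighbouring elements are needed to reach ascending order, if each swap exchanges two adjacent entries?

There are 2 swaps.

The minimum number of adjacent swaps to sort an array equals its inversion count, since every such swap removes exactly one inversion.
Count inversions — for each element, later elements that are smaller:
2: none → 0
3: none → 0
16: 11 → 1
11: none → 0
18: none → 0
22: none → 0
37: 25 → 1
25: none → 0
Total inversions: 0 + 0 + 1 + 0 + 0 + 0 + 1 + 0 = 2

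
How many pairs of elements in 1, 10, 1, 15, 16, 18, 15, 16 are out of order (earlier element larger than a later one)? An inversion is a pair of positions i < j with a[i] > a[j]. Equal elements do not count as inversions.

4

Count, for each position, how many later elements it exceeds:
1 → none → 0
10 → 1 → 1
1 → none → 0
15 → none → 0
16 → 15 → 1
18 → 15, 16 → 2
15 → none → 0
16 → none → 0
Sum: 0 + 1 + 0 + 0 + 1 + 2 + 0 + 0 = 4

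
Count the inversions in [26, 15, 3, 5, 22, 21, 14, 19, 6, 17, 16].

Sweep left to right; for each value list the smaller values that follow it:
26 → 15, 3, 5, 22, 21, 14, 19, 6, 17, 16 → 10
15 → 3, 5, 14, 6 → 4
3 → none → 0
5 → none → 0
22 → 21, 14, 19, 6, 17, 16 → 6
21 → 14, 19, 6, 17, 16 → 5
14 → 6 → 1
19 → 6, 17, 16 → 3
6 → none → 0
17 → 16 → 1
16 → none → 0
Sum: 10 + 4 + 0 + 0 + 6 + 5 + 1 + 3 + 0 + 1 + 0 = 30

30 inversions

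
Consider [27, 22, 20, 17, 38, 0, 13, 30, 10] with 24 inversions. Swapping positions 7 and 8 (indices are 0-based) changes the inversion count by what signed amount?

-1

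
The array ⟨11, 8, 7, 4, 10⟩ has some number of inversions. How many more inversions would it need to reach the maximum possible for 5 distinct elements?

3 inversions short

Maximum inversions for 5 distinct elements is C(5, 2) = 5·4/2 = 10.
Current inversions — for each element, count later smaller elements:
11: 4
8: 2
7: 1
4: 0
10: 0
Current total: 4 + 2 + 1 + 0 + 0 = 7
Shortfall: 10 − 7 = 3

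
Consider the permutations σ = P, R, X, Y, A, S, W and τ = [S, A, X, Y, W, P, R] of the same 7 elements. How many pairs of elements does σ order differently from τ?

Assign each item its position (1..7) in the first ordering, then rewrite the second ordering as that position sequence:
positions: P→1, R→2, X→3, Y→4, A→5, S→6, W→7
second ordering as positions: [6, 5, 3, 4, 7, 1, 2]
Discordant pairs = inversions in this position sequence.
6: 5, 3, 4, 1, 2 → 5
5: 3, 4, 1, 2 → 4
3: 1, 2 → 2
4: 1, 2 → 2
7: 1, 2 → 2
1: 0
2: 0
Total: 5 + 4 + 2 + 2 + 2 + 0 + 0 = 15

15 discordant pairs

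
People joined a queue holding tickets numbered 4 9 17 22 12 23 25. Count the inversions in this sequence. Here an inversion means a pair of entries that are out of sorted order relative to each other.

2

Out-of-order index pairs (0-indexed):
(2,4): 17 > 12
(3,4): 22 > 12
That's 2 pairs.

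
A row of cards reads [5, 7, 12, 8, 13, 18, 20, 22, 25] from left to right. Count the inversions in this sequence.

1 out-of-order pair

Element-by-element contributions:
5: 0
7: 0
12: 1
8: 0
13: 0
18: 0
20: 0
22: 0
25: 0
Sum: 0 + 0 + 1 + 0 + 0 + 0 + 0 + 0 + 0 = 1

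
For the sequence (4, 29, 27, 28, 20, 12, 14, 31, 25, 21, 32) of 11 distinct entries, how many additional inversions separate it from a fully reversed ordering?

33

Maximum inversions for 11 distinct elements is C(11, 2) = 11·10/2 = 55.
Current inversions — for each element, count later smaller elements:
4: 0
29: 7
27: 5
28: 5
20: 2
12: 0
14: 0
31: 2
25: 1
21: 0
32: 0
Current total: 0 + 7 + 5 + 5 + 2 + 0 + 0 + 2 + 1 + 0 + 0 = 22
Shortfall: 55 − 22 = 33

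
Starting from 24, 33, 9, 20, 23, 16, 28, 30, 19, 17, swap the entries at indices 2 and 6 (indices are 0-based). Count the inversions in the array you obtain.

Inversions: 32

Positions 2 and 6 hold 9 and 28; after swapping, the array is [24, 33, 28, 20, 23, 16, 9, 30, 19, 17].
Count, for each position, how many later elements it exceeds:
24: 6
33: 8
28: 6
20: 4
23: 4
16: 1
9: 0
30: 2
19: 1
17: 0
Sum: 6 + 8 + 6 + 4 + 4 + 1 + 0 + 2 + 1 + 0 = 32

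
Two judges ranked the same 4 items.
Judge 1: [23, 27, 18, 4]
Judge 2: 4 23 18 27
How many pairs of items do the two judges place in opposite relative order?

Assign each item its position (1..4) in the first ordering, then rewrite the second ordering as that position sequence:
positions: 23→1, 27→2, 18→3, 4→4
second ordering as positions: [4, 1, 3, 2]
Discordant pairs = inversions in this position sequence.
4: 1, 3, 2 → 3
1: 0
3: 2 → 1
2: 0
Total: 3 + 0 + 1 + 0 = 4

4 discordant pairs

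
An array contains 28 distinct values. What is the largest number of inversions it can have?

378

A reversed (strictly descending) arrangement makes every pair an inversion, giving C(28, 2) inversions.
C(28, 2) = 28·27/2 = 378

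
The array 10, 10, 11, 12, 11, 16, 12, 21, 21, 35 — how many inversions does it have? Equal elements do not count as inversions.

Out-of-order pairs: 2

Count, for each position, how many later elements it exceeds:
10 → none → 0
10 → none → 0
11 → none → 0
12 → 11 → 1
11 → none → 0
16 → 12 → 1
12 → none → 0
21 → none → 0
21 → none → 0
35 → none → 0
Sum: 0 + 0 + 0 + 1 + 0 + 1 + 0 + 0 + 0 + 0 = 2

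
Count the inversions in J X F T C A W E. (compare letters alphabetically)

Count, for each position, how many later elements it exceeds:
J → F, C, A, E → 4
X → F, T, C, A, W, E → 6
F → C, A, E → 3
T → C, A, E → 3
C → A → 1
A → none → 0
W → E → 1
E → none → 0
Sum: 4 + 6 + 3 + 3 + 1 + 0 + 1 + 0 = 18

18 inversions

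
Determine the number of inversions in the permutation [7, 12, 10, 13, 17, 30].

1

Listing every pair i<j with a[i]>a[j] (using 0-based positions):
(1,2): 12 > 10
That's 1 pair.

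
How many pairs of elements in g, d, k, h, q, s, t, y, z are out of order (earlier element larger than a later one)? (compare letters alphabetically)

Count, for each position, how many later elements it exceeds:
g → d → 1
d → none → 0
k → h → 1
h → none → 0
q → none → 0
s → none → 0
t → none → 0
y → none → 0
z → none → 0
Sum: 1 + 0 + 1 + 0 + 0 + 0 + 0 + 0 + 0 = 2

2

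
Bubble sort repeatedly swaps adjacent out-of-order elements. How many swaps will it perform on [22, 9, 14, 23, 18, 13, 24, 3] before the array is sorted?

15 swaps

Each adjacent swap fixes exactly one inversion, so the minimum swap count equals the number of inversions.
Count inversions — for each element, later elements that are smaller:
22: 9, 14, 18, 13, 3 → 5
9: 3 → 1
14: 13, 3 → 2
23: 18, 13, 3 → 3
18: 13, 3 → 2
13: 3 → 1
24: 3 → 1
3: none → 0
Total inversions: 5 + 1 + 2 + 3 + 2 + 1 + 1 + 0 = 15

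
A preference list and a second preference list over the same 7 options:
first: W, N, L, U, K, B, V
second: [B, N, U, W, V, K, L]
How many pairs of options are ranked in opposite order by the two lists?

There are 11 pairs.

Assign each item its position (1..7) in the first ordering, then rewrite the second ordering as that position sequence:
positions: W→1, N→2, L→3, U→4, K→5, B→6, V→7
second ordering as positions: [6, 2, 4, 1, 7, 5, 3]
Discordant pairs = inversions in this position sequence.
6: 2, 4, 1, 5, 3 → 5
2: 1 → 1
4: 1, 3 → 2
1: 0
7: 5, 3 → 2
5: 3 → 1
3: 0
Total: 5 + 1 + 2 + 0 + 2 + 1 + 0 = 11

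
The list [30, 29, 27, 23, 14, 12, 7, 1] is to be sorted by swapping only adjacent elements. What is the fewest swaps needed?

28

Minimum adjacent swaps = number of inversions (each swap of adjacent out-of-order elements removes one inversion and no swap can remove more).
Count inversions — for each element, later elements that are smaller:
30: 29, 27, 23, 14, 12, 7, 1 → 7
29: 27, 23, 14, 12, 7, 1 → 6
27: 23, 14, 12, 7, 1 → 5
23: 14, 12, 7, 1 → 4
14: 12, 7, 1 → 3
12: 7, 1 → 2
7: 1 → 1
1: none → 0
Total inversions: 7 + 6 + 5 + 4 + 3 + 2 + 1 + 0 = 28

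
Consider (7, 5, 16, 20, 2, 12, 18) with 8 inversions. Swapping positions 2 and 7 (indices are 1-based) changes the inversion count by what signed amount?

+5

Positions 2 and 7 hold 5 and 18; after swapping, the array is [7, 18, 16, 20, 2, 12, 5].
Count, for each position, how many later elements it exceeds:
7: 2
18: 4
16: 3
20: 3
2: 0
12: 1
5: 0
Sum: 2 + 4 + 3 + 3 + 0 + 1 + 0 = 13
Change: 13 − 8 = +5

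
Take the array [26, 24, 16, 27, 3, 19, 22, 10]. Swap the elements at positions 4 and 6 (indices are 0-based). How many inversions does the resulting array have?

Positions 4 and 6 hold 3 and 22; after swapping, the array is [26, 24, 16, 27, 22, 19, 3, 10].
Element-by-element contributions:
26: 6
24: 5
16: 2
27: 4
22: 3
19: 2
3: 0
10: 0
Sum: 6 + 5 + 2 + 4 + 3 + 2 + 0 + 0 = 22

22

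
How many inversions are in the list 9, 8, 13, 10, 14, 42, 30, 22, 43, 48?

For each element, count later entries that are smaller:
9 → 8 → 1
8 → none → 0
13 → 10 → 1
10 → none → 0
14 → none → 0
42 → 30, 22 → 2
30 → 22 → 1
22 → none → 0
43 → none → 0
48 → none → 0
Sum: 1 + 0 + 1 + 0 + 0 + 2 + 1 + 0 + 0 + 0 = 5

5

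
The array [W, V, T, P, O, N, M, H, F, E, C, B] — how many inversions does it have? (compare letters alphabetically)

There are 66 out-of-order pairs.

Count, for each position, how many later elements it exceeds:
W: 11
V: 10
T: 9
P: 8
O: 7
N: 6
M: 5
H: 4
F: 3
E: 2
C: 1
B: 0
Sum: 11 + 10 + 9 + 8 + 7 + 6 + 5 + 4 + 3 + 2 + 1 + 0 = 66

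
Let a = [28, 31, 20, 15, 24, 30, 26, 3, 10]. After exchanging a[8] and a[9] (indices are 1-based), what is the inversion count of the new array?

Inversions: 26

Positions 8 and 9 hold 3 and 10; after swapping, the array is [28, 31, 20, 15, 24, 30, 26, 10, 3].
Count, for each position, how many later elements it exceeds:
28 → 20, 15, 24, 26, 10, 3 → 6
31 → 20, 15, 24, 30, 26, 10, 3 → 7
20 → 15, 10, 3 → 3
15 → 10, 3 → 2
24 → 10, 3 → 2
30 → 26, 10, 3 → 3
26 → 10, 3 → 2
10 → 3 → 1
3 → none → 0
Sum: 6 + 7 + 3 + 2 + 2 + 3 + 2 + 1 + 0 = 26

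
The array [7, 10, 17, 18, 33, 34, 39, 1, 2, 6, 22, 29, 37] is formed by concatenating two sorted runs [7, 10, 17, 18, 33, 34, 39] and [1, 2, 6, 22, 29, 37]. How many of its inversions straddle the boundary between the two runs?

For each element r of the right run, count left-run elements greater than r:
r = 1: 7, 10, 17, 18, 33, 34, 39 → 7
r = 2: 7, 10, 17, 18, 33, 34, 39 → 7
r = 6: 7, 10, 17, 18, 33, 34, 39 → 7
r = 22: 33, 34, 39 → 3
r = 29: 33, 34, 39 → 3
r = 37: 39 → 1
Cross-inversions: 7 + 7 + 7 + 3 + 3 + 1 = 28

28 split inversions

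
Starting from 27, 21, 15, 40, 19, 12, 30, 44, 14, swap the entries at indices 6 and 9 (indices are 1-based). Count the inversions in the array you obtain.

Positions 6 and 9 hold 12 and 14; after swapping, the array is [27, 21, 15, 40, 19, 14, 30, 44, 12].
For each element, count later entries that are smaller:
27: 5
21: 4
15: 2
40: 4
19: 2
14: 1
30: 1
44: 1
12: 0
Sum: 5 + 4 + 2 + 4 + 2 + 1 + 1 + 1 + 0 = 20

There are 20 inversions.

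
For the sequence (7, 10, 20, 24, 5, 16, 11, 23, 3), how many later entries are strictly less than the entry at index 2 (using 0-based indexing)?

The element at index 2 is 20.
Elements after it: 24, 5, 16, 11, 23, 3
Those smaller than 20: 5, 16, 11, 3

4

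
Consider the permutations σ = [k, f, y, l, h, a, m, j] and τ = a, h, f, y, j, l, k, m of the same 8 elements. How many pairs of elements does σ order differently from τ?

Assign each item its position (1..8) in the first ordering, then rewrite the second ordering as that position sequence:
positions: k→1, f→2, y→3, l→4, h→5, a→6, m→7, j→8
second ordering as positions: [6, 5, 2, 3, 8, 4, 1, 7]
Discordant pairs = inversions in this position sequence.
6: 5, 2, 3, 4, 1 → 5
5: 2, 3, 4, 1 → 4
2: 1 → 1
3: 1 → 1
8: 4, 1, 7 → 3
4: 1 → 1
1: 0
7: 0
Total: 5 + 4 + 1 + 1 + 3 + 1 + 0 + 0 = 15

15 discordant pairs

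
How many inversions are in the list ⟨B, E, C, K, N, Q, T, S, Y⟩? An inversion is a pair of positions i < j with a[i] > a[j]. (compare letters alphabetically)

For each element, count later entries that are smaller:
B → none → 0
E → C → 1
C → none → 0
K → none → 0
N → none → 0
Q → none → 0
T → S → 1
S → none → 0
Y → none → 0
Sum: 0 + 1 + 0 + 0 + 0 + 0 + 1 + 0 + 0 = 2

2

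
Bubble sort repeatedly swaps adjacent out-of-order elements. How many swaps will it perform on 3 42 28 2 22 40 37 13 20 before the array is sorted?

The minimum number of adjacent swaps to sort an array equals its inversion count, since every such swap removes exactly one inversion.
Count inversions — for each element, later elements that are smaller:
3: 2 → 1
42: 28, 2, 22, 40, 37, 13, 20 → 7
28: 2, 22, 13, 20 → 4
2: none → 0
22: 13, 20 → 2
40: 37, 13, 20 → 3
37: 13, 20 → 2
13: none → 0
20: none → 0
Total inversions: 1 + 7 + 4 + 0 + 2 + 3 + 2 + 0 + 0 = 19

19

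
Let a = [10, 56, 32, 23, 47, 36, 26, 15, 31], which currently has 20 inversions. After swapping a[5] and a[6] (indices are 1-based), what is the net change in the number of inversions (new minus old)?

-1

Positions 5 and 6 hold 47 and 36; after swapping, the array is [10, 56, 32, 23, 36, 47, 26, 15, 31].
For each element, count later entries that are smaller:
10: 0
56: 7
32: 4
23: 1
36: 3
47: 3
26: 1
15: 0
31: 0
Sum: 0 + 7 + 4 + 1 + 3 + 3 + 1 + 0 + 0 = 19
Change: 19 − 20 = -1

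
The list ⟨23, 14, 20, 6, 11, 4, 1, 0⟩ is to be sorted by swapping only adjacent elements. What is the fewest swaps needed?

Minimum adjacent swaps = number of inversions (each swap of adjacent out-of-order elements removes one inversion and no swap can remove more).
Count inversions — for each element, later elements that are smaller:
23: 14, 20, 6, 11, 4, 1, 0 → 7
14: 6, 11, 4, 1, 0 → 5
20: 6, 11, 4, 1, 0 → 5
6: 4, 1, 0 → 3
11: 4, 1, 0 → 3
4: 1, 0 → 2
1: 0 → 1
0: none → 0
Total inversions: 7 + 5 + 5 + 3 + 3 + 2 + 1 + 0 = 26

26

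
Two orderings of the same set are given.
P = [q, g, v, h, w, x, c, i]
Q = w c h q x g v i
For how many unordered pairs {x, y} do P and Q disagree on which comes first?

14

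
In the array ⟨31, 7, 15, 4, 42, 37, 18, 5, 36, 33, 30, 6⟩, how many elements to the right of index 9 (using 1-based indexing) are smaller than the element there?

The element at index 9 is 36.
Elements after it: 33, 30, 6
Those smaller than 36: 33, 30, 6

3 such elements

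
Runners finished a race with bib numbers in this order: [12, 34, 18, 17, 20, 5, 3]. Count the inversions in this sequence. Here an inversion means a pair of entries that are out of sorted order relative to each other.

Count, for each position, how many later elements it exceeds:
12: 2
34: 5
18: 3
17: 2
20: 2
5: 1
3: 0
Sum: 2 + 5 + 3 + 2 + 2 + 1 + 0 = 15

15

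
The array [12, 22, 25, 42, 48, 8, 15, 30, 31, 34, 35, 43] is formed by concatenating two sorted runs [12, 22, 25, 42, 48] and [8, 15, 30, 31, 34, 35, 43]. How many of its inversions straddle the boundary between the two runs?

Count, for every r in R, how many entries of L exceed r:
r = 8: 12, 22, 25, 42, 48 → 5
r = 15: 22, 25, 42, 48 → 4
r = 30: 42, 48 → 2
r = 31: 42, 48 → 2
r = 34: 42, 48 → 2
r = 35: 42, 48 → 2
r = 43: 48 → 1
Cross-inversions: 5 + 4 + 2 + 2 + 2 + 2 + 1 = 18

Split inversions: 18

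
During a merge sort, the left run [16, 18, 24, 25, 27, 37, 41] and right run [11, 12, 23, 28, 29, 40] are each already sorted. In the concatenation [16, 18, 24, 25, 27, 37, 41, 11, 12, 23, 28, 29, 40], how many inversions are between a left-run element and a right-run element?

24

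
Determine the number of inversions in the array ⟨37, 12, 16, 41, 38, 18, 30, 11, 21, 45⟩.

20

Sweep left to right; for each value list the smaller values that follow it:
37 → 12, 16, 18, 30, 11, 21 → 6
12 → 11 → 1
16 → 11 → 1
41 → 38, 18, 30, 11, 21 → 5
38 → 18, 30, 11, 21 → 4
18 → 11 → 1
30 → 11, 21 → 2
11 → none → 0
21 → none → 0
45 → none → 0
Sum: 6 + 1 + 1 + 5 + 4 + 1 + 2 + 0 + 0 + 0 = 20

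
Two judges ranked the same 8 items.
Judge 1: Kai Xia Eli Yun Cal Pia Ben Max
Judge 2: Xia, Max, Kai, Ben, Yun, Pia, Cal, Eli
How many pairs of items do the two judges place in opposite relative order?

Assign each item its position (1..8) in the first ordering, then rewrite the second ordering as that position sequence:
positions: Kai→1, Xia→2, Eli→3, Yun→4, Cal→5, Pia→6, Ben→7, Max→8
second ordering as positions: [2, 8, 1, 7, 4, 6, 5, 3]
Discordant pairs = inversions in this position sequence.
2: 1 → 1
8: 1, 7, 4, 6, 5, 3 → 6
1: 0
7: 4, 6, 5, 3 → 4
4: 3 → 1
6: 5, 3 → 2
5: 3 → 1
3: 0
Total: 1 + 6 + 0 + 4 + 1 + 2 + 1 + 0 = 15

15 discordant pairs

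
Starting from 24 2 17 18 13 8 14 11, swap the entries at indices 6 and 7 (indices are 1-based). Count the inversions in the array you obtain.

There are 19 inversions.

Positions 6 and 7 hold 8 and 14; after swapping, the array is [24, 2, 17, 18, 13, 14, 8, 11].
Sweep left to right; for each value list the smaller values that follow it:
24 → 2, 17, 18, 13, 14, 8, 11 → 7
2 → none → 0
17 → 13, 14, 8, 11 → 4
18 → 13, 14, 8, 11 → 4
13 → 8, 11 → 2
14 → 8, 11 → 2
8 → none → 0
11 → none → 0
Sum: 7 + 0 + 4 + 4 + 2 + 2 + 0 + 0 = 19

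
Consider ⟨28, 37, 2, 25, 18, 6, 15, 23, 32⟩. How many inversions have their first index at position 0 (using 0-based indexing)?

6

The element at index 0 is 28.
Elements after it: 37, 2, 25, 18, 6, 15, 23, 32
Those smaller than 28: 2, 25, 18, 6, 15, 23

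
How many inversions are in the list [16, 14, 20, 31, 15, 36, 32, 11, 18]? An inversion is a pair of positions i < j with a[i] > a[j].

16

Sweep left to right; for each value list the smaller values that follow it:
16: 3
14: 1
20: 3
31: 3
15: 1
36: 3
32: 2
11: 0
18: 0
Sum: 3 + 1 + 3 + 3 + 1 + 3 + 2 + 0 + 0 = 16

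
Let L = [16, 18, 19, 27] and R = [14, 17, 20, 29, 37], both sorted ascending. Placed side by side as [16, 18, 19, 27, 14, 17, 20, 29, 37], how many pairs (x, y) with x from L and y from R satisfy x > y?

8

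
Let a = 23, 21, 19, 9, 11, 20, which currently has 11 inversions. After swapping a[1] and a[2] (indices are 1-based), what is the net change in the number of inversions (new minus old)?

-1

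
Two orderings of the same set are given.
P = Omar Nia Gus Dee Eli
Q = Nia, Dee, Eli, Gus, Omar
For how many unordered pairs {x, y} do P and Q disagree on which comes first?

6 disagreeing pairs

Assign each item its position (1..5) in the first ordering, then rewrite the second ordering as that position sequence:
positions: Omar→1, Nia→2, Gus→3, Dee→4, Eli→5
second ordering as positions: [2, 4, 5, 3, 1]
Discordant pairs = inversions in this position sequence.
2: 1 → 1
4: 3, 1 → 2
5: 3, 1 → 2
3: 1 → 1
1: 0
Total: 1 + 2 + 2 + 1 + 0 = 6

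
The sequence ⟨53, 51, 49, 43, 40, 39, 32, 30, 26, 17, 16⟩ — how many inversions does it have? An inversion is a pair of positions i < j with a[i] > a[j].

55

Count, for each position, how many later elements it exceeds:
53 → 51, 49, 43, 40, 39, 32, 30, 26, 17, 16 → 10
51 → 49, 43, 40, 39, 32, 30, 26, 17, 16 → 9
49 → 43, 40, 39, 32, 30, 26, 17, 16 → 8
43 → 40, 39, 32, 30, 26, 17, 16 → 7
40 → 39, 32, 30, 26, 17, 16 → 6
39 → 32, 30, 26, 17, 16 → 5
32 → 30, 26, 17, 16 → 4
30 → 26, 17, 16 → 3
26 → 17, 16 → 2
17 → 16 → 1
16 → none → 0
Sum: 10 + 9 + 8 + 7 + 6 + 5 + 4 + 3 + 2 + 1 + 0 = 55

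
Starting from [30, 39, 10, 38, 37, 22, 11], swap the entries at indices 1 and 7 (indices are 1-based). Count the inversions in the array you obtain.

11

Positions 1 and 7 hold 30 and 11; after swapping, the array is [11, 39, 10, 38, 37, 22, 30].
Count, for each position, how many later elements it exceeds:
11: 1
39: 5
10: 0
38: 3
37: 2
22: 0
30: 0
Sum: 1 + 5 + 0 + 3 + 2 + 0 + 0 = 11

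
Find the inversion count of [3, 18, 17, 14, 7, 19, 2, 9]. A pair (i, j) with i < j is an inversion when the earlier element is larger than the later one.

Element-by-element contributions:
3: 1
18: 5
17: 4
14: 3
7: 1
19: 2
2: 0
9: 0
Sum: 1 + 5 + 4 + 3 + 1 + 2 + 0 + 0 = 16

16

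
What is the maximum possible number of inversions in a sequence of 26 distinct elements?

325

A reversed (strictly descending) arrangement makes every pair an inversion, giving C(26, 2) inversions.
C(26, 2) = 26·25/2 = 325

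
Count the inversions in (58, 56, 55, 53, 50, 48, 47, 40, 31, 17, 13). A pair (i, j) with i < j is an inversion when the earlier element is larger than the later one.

55 inversions

Count, for each position, how many later elements it exceeds:
58 → 56, 55, 53, 50, 48, 47, 40, 31, 17, 13 → 10
56 → 55, 53, 50, 48, 47, 40, 31, 17, 13 → 9
55 → 53, 50, 48, 47, 40, 31, 17, 13 → 8
53 → 50, 48, 47, 40, 31, 17, 13 → 7
50 → 48, 47, 40, 31, 17, 13 → 6
48 → 47, 40, 31, 17, 13 → 5
47 → 40, 31, 17, 13 → 4
40 → 31, 17, 13 → 3
31 → 17, 13 → 2
17 → 13 → 1
13 → none → 0
Sum: 10 + 9 + 8 + 7 + 6 + 5 + 4 + 3 + 2 + 1 + 0 = 55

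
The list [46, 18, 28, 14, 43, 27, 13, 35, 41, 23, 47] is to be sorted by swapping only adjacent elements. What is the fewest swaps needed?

The minimum number of adjacent swaps to sort an array equals its inversion count, since every such swap removes exactly one inversion.
Count inversions — for each element, later elements that are smaller:
46: 18, 28, 14, 43, 27, 13, 35, 41, 23 → 9
18: 14, 13 → 2
28: 14, 27, 13, 23 → 4
14: 13 → 1
43: 27, 13, 35, 41, 23 → 5
27: 13, 23 → 2
13: none → 0
35: 23 → 1
41: 23 → 1
23: none → 0
47: none → 0
Total inversions: 9 + 2 + 4 + 1 + 5 + 2 + 0 + 1 + 1 + 0 + 0 = 25

25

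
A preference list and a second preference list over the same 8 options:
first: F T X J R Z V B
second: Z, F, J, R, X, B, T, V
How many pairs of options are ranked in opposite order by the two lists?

12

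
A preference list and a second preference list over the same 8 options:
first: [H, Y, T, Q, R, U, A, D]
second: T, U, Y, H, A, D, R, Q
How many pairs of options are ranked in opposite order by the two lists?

Assign each item its position (1..8) in the first ordering, then rewrite the second ordering as that position sequence:
positions: H→1, Y→2, T→3, Q→4, R→5, U→6, A→7, D→8
second ordering as positions: [3, 6, 2, 1, 7, 8, 5, 4]
Discordant pairs = inversions in this position sequence.
3: 2, 1 → 2
6: 2, 1, 5, 4 → 4
2: 1 → 1
1: 0
7: 5, 4 → 2
8: 5, 4 → 2
5: 4 → 1
4: 0
Total: 2 + 4 + 1 + 0 + 2 + 2 + 1 + 0 = 12

Pairs: 12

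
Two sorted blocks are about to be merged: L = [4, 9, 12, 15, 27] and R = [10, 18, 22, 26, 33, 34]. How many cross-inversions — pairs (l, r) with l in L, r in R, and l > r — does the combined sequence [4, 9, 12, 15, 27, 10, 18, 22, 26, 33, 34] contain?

Split inversions: 6

For each element r of the right run, count left-run elements greater than r:
r = 10: 12, 15, 27 → 3
r = 18: 27 → 1
r = 22: 27 → 1
r = 26: 27 → 1
r = 33: none → 0
r = 34: none → 0
Cross-inversions: 3 + 1 + 1 + 1 + 0 + 0 = 6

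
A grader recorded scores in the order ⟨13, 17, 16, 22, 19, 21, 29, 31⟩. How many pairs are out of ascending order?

Out-of-order pairs: 3

For each element, count later entries that are smaller:
13 → none → 0
17 → 16 → 1
16 → none → 0
22 → 19, 21 → 2
19 → none → 0
21 → none → 0
29 → none → 0
31 → none → 0
Sum: 0 + 1 + 0 + 2 + 0 + 0 + 0 + 0 = 3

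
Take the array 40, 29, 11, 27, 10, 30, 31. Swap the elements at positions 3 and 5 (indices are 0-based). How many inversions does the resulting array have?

12 inversions

Positions 3 and 5 hold 27 and 30; after swapping, the array is [40, 29, 11, 30, 10, 27, 31].
Element-by-element contributions:
40: 6
29: 3
11: 1
30: 2
10: 0
27: 0
31: 0
Sum: 6 + 3 + 1 + 2 + 0 + 0 + 0 = 12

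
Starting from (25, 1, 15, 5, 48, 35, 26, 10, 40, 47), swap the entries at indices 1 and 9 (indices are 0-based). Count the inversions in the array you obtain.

27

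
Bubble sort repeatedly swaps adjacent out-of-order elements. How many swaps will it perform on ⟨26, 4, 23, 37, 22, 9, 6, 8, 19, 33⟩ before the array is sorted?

Adjacent swaps: 24

The minimum number of adjacent swaps to sort an array equals its inversion count, since every such swap removes exactly one inversion.
Count inversions — for each element, later elements that are smaller:
26: 4, 23, 22, 9, 6, 8, 19 → 7
4: none → 0
23: 22, 9, 6, 8, 19 → 5
37: 22, 9, 6, 8, 19, 33 → 6
22: 9, 6, 8, 19 → 4
9: 6, 8 → 2
6: none → 0
8: none → 0
19: none → 0
33: none → 0
Total inversions: 7 + 0 + 5 + 6 + 4 + 2 + 0 + 0 + 0 + 0 = 24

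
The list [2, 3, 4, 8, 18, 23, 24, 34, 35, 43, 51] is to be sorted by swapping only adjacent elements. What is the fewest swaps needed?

0

Minimum adjacent swaps = number of inversions (each swap of adjacent out-of-order elements removes one inversion and no swap can remove more).
Count inversions — for each element, later elements that are smaller:
2: none → 0
3: none → 0
4: none → 0
8: none → 0
18: none → 0
23: none → 0
24: none → 0
34: none → 0
35: none → 0
43: none → 0
51: none → 0
Total inversions: 0 + 0 + 0 + 0 + 0 + 0 + 0 + 0 + 0 + 0 + 0 = 0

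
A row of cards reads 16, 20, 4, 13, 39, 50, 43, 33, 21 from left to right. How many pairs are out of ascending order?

Sweep left to right; for each value list the smaller values that follow it:
16 → 4, 13 → 2
20 → 4, 13 → 2
4 → none → 0
13 → none → 0
39 → 33, 21 → 2
50 → 43, 33, 21 → 3
43 → 33, 21 → 2
33 → 21 → 1
21 → none → 0
Sum: 2 + 2 + 0 + 0 + 2 + 3 + 2 + 1 + 0 = 12

12 inversions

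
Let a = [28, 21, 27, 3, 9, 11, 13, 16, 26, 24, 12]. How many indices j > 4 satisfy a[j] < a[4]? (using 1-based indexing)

0 such elements

The element at index 4 is 3.
Elements after it: 9, 11, 13, 16, 26, 24, 12
None of them are smaller than 3.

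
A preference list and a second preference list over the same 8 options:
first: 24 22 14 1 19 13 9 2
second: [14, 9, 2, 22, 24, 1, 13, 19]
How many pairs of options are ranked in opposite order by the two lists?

Assign each item its position (1..8) in the first ordering, then rewrite the second ordering as that position sequence:
positions: 24→1, 22→2, 14→3, 1→4, 19→5, 13→6, 9→7, 2→8
second ordering as positions: [3, 7, 8, 2, 1, 4, 6, 5]
Discordant pairs = inversions in this position sequence.
3: 2, 1 → 2
7: 2, 1, 4, 6, 5 → 5
8: 2, 1, 4, 6, 5 → 5
2: 1 → 1
1: 0
4: 0
6: 5 → 1
5: 0
Total: 2 + 5 + 5 + 1 + 0 + 0 + 1 + 0 = 14

Pairs: 14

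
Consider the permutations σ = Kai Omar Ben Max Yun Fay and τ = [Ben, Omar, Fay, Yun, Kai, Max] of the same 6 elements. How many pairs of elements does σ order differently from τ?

Assign each item its position (1..6) in the first ordering, then rewrite the second ordering as that position sequence:
positions: Kai→1, Omar→2, Ben→3, Max→4, Yun→5, Fay→6
second ordering as positions: [3, 2, 6, 5, 1, 4]
Discordant pairs = inversions in this position sequence.
3: 2, 1 → 2
2: 1 → 1
6: 5, 1, 4 → 3
5: 1, 4 → 2
1: 0
4: 0
Total: 2 + 1 + 3 + 2 + 0 + 0 = 8

8 discordant pairs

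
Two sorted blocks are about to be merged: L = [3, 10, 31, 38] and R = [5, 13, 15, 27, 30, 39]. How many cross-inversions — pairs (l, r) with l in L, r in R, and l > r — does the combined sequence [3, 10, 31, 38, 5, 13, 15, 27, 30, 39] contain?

Count, for every r in R, how many entries of L exceed r:
r = 5: 10, 31, 38 → 3
r = 13: 31, 38 → 2
r = 15: 31, 38 → 2
r = 27: 31, 38 → 2
r = 30: 31, 38 → 2
r = 39: none → 0
Cross-inversions: 3 + 2 + 2 + 2 + 2 + 0 = 11

11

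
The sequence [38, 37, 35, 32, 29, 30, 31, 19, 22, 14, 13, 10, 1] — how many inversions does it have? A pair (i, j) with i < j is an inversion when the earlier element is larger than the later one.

Sweep left to right; for each value list the smaller values that follow it:
38 → 37, 35, 32, 29, 30, 31, 19, 22, 14, 13, 10, 1 → 12
37 → 35, 32, 29, 30, 31, 19, 22, 14, 13, 10, 1 → 11
35 → 32, 29, 30, 31, 19, 22, 14, 13, 10, 1 → 10
32 → 29, 30, 31, 19, 22, 14, 13, 10, 1 → 9
29 → 19, 22, 14, 13, 10, 1 → 6
30 → 19, 22, 14, 13, 10, 1 → 6
31 → 19, 22, 14, 13, 10, 1 → 6
19 → 14, 13, 10, 1 → 4
22 → 14, 13, 10, 1 → 4
14 → 13, 10, 1 → 3
13 → 10, 1 → 2
10 → 1 → 1
1 → none → 0
Sum: 12 + 11 + 10 + 9 + 6 + 6 + 6 + 4 + 4 + 3 + 2 + 1 + 0 = 74

74 inversions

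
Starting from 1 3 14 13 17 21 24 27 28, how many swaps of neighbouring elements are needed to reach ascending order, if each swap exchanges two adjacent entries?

There is 1 swap.

Minimum adjacent swaps = number of inversions (each swap of adjacent out-of-order elements removes one inversion and no swap can remove more).
Count inversions — for each element, later elements that are smaller:
1: none → 0
3: none → 0
14: 13 → 1
13: none → 0
17: none → 0
21: none → 0
24: none → 0
27: none → 0
28: none → 0
Total inversions: 0 + 0 + 1 + 0 + 0 + 0 + 0 + 0 + 0 = 1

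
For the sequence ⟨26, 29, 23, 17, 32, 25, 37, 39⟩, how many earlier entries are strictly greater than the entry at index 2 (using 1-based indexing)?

0

The element at index 2 is 29.
Elements before it: 26
None of them are larger than 29.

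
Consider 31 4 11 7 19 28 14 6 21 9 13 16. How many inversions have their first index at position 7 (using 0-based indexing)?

The element at index 7 is 6.
Elements after it: 21, 9, 13, 16
None of them are smaller than 6.

0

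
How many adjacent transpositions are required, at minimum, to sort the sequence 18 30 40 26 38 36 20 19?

16

Each adjacent swap fixes exactly one inversion, so the minimum swap count equals the number of inversions.
Count inversions — for each element, later elements that are smaller:
18: none → 0
30: 26, 20, 19 → 3
40: 26, 38, 36, 20, 19 → 5
26: 20, 19 → 2
38: 36, 20, 19 → 3
36: 20, 19 → 2
20: 19 → 1
19: none → 0
Total inversions: 0 + 3 + 5 + 2 + 3 + 2 + 1 + 0 = 16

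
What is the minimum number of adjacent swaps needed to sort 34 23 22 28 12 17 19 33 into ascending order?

The minimum number of adjacent swaps to sort an array equals its inversion count, since every such swap removes exactly one inversion.
Count inversions — for each element, later elements that are smaller:
34: 23, 22, 28, 12, 17, 19, 33 → 7
23: 22, 12, 17, 19 → 4
22: 12, 17, 19 → 3
28: 12, 17, 19 → 3
12: none → 0
17: none → 0
19: none → 0
33: none → 0
Total inversions: 7 + 4 + 3 + 3 + 0 + 0 + 0 + 0 = 17

17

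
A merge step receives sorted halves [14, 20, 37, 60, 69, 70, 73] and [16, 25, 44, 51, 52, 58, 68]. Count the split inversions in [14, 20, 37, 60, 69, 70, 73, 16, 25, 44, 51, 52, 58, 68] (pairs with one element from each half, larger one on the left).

30 split inversions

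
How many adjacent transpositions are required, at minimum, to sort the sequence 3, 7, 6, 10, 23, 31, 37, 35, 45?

2

Minimum adjacent swaps = number of inversions (each swap of adjacent out-of-order elements removes one inversion and no swap can remove more).
Count inversions — for each element, later elements that are smaller:
3: none → 0
7: 6 → 1
6: none → 0
10: none → 0
23: none → 0
31: none → 0
37: 35 → 1
35: none → 0
45: none → 0
Total inversions: 0 + 1 + 0 + 0 + 0 + 0 + 1 + 0 + 0 = 2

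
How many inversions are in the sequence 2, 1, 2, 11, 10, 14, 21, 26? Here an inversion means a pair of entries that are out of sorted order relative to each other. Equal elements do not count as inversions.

For each element, count later entries that are smaller:
2: 1
1: 0
2: 0
11: 1
10: 0
14: 0
21: 0
26: 0
Sum: 1 + 0 + 0 + 1 + 0 + 0 + 0 + 0 = 2

Inversions: 2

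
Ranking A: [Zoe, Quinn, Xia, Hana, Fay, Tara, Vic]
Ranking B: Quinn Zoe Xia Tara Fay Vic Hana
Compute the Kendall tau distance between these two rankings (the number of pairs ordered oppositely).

Assign each item its position (1..7) in the first ordering, then rewrite the second ordering as that position sequence:
positions: Zoe→1, Quinn→2, Xia→3, Hana→4, Fay→5, Tara→6, Vic→7
second ordering as positions: [2, 1, 3, 6, 5, 7, 4]
Discordant pairs = inversions in this position sequence.
2: 1 → 1
1: 0
3: 0
6: 5, 4 → 2
5: 4 → 1
7: 4 → 1
4: 0
Total: 1 + 0 + 0 + 2 + 1 + 1 + 0 = 5

5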